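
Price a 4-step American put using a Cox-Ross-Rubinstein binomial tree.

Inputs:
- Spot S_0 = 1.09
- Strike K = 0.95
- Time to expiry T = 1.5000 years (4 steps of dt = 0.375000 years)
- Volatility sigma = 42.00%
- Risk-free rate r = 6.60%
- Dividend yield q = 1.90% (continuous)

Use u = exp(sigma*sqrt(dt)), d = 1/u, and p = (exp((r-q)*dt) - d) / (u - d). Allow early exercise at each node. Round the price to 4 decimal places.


Answer: Price = V(0,0) = 0.1183

Derivation:
dt = T/N = 0.375000
u = exp(sigma*sqrt(dt)) = 1.293299; d = 1/u = 0.773216
p = (exp((r-q)*dt) - d) / (u - d) = 0.470242
Discount per step: exp(-r*dt) = 0.975554
Stock lattice S(k, i) with i counting down-moves:
  k=0: S(0,0) = 1.0900
  k=1: S(1,0) = 1.4097; S(1,1) = 0.8428
  k=2: S(2,0) = 1.8232; S(2,1) = 1.0900; S(2,2) = 0.6517
  k=3: S(3,0) = 2.3579; S(3,1) = 1.4097; S(3,2) = 0.8428; S(3,3) = 0.5039
  k=4: S(4,0) = 3.0495; S(4,1) = 1.8232; S(4,2) = 1.0900; S(4,3) = 0.6517; S(4,4) = 0.3896
Terminal payoffs V(N, i) = max(K - S_T, 0):
  V(4,0) = 0.000000; V(4,1) = 0.000000; V(4,2) = 0.000000; V(4,3) = 0.298329; V(4,4) = 0.560390
Backward induction: V(k, i) = exp(-r*dt) * [p * V(k+1, i) + (1-p) * V(k+1, i+1)]; then take max(V_cont, immediate exercise) for American.
  V(3,0) = exp(-r*dt) * [p*0.000000 + (1-p)*0.000000] = 0.000000; exercise = 0.000000; V(3,0) = max -> 0.000000
  V(3,1) = exp(-r*dt) * [p*0.000000 + (1-p)*0.000000] = 0.000000; exercise = 0.000000; V(3,1) = max -> 0.000000
  V(3,2) = exp(-r*dt) * [p*0.000000 + (1-p)*0.298329] = 0.154178; exercise = 0.107194; V(3,2) = max -> 0.154178
  V(3,3) = exp(-r*dt) * [p*0.298329 + (1-p)*0.560390] = 0.426471; exercise = 0.446117; V(3,3) = max -> 0.446117
  V(2,0) = exp(-r*dt) * [p*0.000000 + (1-p)*0.000000] = 0.000000; exercise = 0.000000; V(2,0) = max -> 0.000000
  V(2,1) = exp(-r*dt) * [p*0.000000 + (1-p)*0.154178] = 0.079681; exercise = 0.000000; V(2,1) = max -> 0.079681
  V(2,2) = exp(-r*dt) * [p*0.154178 + (1-p)*0.446117] = 0.301285; exercise = 0.298329; V(2,2) = max -> 0.301285
  V(1,0) = exp(-r*dt) * [p*0.000000 + (1-p)*0.079681] = 0.041179; exercise = 0.000000; V(1,0) = max -> 0.041179
  V(1,1) = exp(-r*dt) * [p*0.079681 + (1-p)*0.301285] = 0.192260; exercise = 0.107194; V(1,1) = max -> 0.192260
  V(0,0) = exp(-r*dt) * [p*0.041179 + (1-p)*0.192260] = 0.118252; exercise = 0.000000; V(0,0) = max -> 0.118252


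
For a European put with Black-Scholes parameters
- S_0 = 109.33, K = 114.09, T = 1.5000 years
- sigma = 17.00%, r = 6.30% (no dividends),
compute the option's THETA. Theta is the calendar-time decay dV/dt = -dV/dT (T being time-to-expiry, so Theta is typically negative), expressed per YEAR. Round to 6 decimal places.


d1 = 0.3532943283; d2 = 0.1450877002
phi(d1) = 0.3748059047; exp(-qT) = 1.0000000000; exp(-rT) = 0.9098277346
Theta = -S*exp(-qT)*phi(d1)*sigma/(2*sqrt(T)) + r*K*exp(-rT)*N(-d2) - q*S*exp(-qT)*N(-d1)
N(-d1) = 0.3619338985; N(-d2) = 0.4423208147; sqrt(T) = 1.2247448714
Term 1 = -109.3300 * 1.0000000000 * 0.3748059047 * 0.1700 / (2 * 1.2247448714) = -2.8439310864
Term 2 = 0.0630 * 114.0900 * 0.9098277346 * 0.4423208147 = 2.8925753299
Term 3 = 0 (no dividend yield, q = 0)
Theta = -2.8439310864 + (2.8925753299) + (0.0000000000) = 0.048644

Answer: Theta = 0.048644


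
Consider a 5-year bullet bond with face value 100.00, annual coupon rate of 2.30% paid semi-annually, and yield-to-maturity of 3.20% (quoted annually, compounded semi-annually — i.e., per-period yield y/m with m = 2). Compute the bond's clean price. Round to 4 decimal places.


Coupon per period c = face * coupon_rate / m = 1.150000
Periods per year m = 2; per-period yield y/m = 0.016000
Number of cashflows N = 10
Cashflows (t years, CF_t, discount factor 1/(1+y/m)^(m*t), PV):
  t = 0.5000: CF_t = 1.150000, DF = 0.984252, PV = 1.131890
  t = 1.0000: CF_t = 1.150000, DF = 0.968752, PV = 1.114065
  t = 1.5000: CF_t = 1.150000, DF = 0.953496, PV = 1.096520
  t = 2.0000: CF_t = 1.150000, DF = 0.938480, PV = 1.079252
  t = 2.5000: CF_t = 1.150000, DF = 0.923701, PV = 1.062256
  t = 3.0000: CF_t = 1.150000, DF = 0.909155, PV = 1.045528
  t = 3.5000: CF_t = 1.150000, DF = 0.894837, PV = 1.029063
  t = 4.0000: CF_t = 1.150000, DF = 0.880745, PV = 1.012857
  t = 4.5000: CF_t = 1.150000, DF = 0.866875, PV = 0.996907
  t = 5.0000: CF_t = 101.150000, DF = 0.853224, PV = 86.303579
Price P = sum_t PV_t = 95.871917

Answer: Price = 95.8719


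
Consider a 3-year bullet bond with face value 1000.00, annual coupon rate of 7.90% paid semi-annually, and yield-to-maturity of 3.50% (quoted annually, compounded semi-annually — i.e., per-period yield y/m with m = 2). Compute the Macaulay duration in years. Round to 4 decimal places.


Coupon per period c = face * coupon_rate / m = 39.500000
Periods per year m = 2; per-period yield y/m = 0.017500
Number of cashflows N = 6
Cashflows (t years, CF_t, discount factor 1/(1+y/m)^(m*t), PV):
  t = 0.5000: CF_t = 39.500000, DF = 0.982801, PV = 38.820639
  t = 1.0000: CF_t = 39.500000, DF = 0.965898, PV = 38.152962
  t = 1.5000: CF_t = 39.500000, DF = 0.949285, PV = 37.496769
  t = 2.0000: CF_t = 39.500000, DF = 0.932959, PV = 36.851861
  t = 2.5000: CF_t = 39.500000, DF = 0.916913, PV = 36.218045
  t = 3.0000: CF_t = 1039.500000, DF = 0.901143, PV = 936.737672
Price P = sum_t PV_t = 1124.277948
Macaulay numerator sum_t t * PV_t:
  t * PV_t at t = 0.5000: 19.410319
  t * PV_t at t = 1.0000: 38.152962
  t * PV_t at t = 1.5000: 56.245153
  t * PV_t at t = 2.0000: 73.703722
  t * PV_t at t = 2.5000: 90.545113
  t * PV_t at t = 3.0000: 2810.213016
Macaulay duration D = (sum_t t * PV_t) / P = 3088.270285 / 1124.277948 = 2.746892

Answer: Macaulay duration = 2.7469 years


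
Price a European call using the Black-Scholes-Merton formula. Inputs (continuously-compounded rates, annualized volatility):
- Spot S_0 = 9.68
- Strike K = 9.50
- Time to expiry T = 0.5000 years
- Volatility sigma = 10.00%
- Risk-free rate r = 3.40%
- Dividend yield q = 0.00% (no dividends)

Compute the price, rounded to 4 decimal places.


Answer: Price = 0.4719

Derivation:
d1 = (ln(S/K) + (r - q + 0.5*sigma^2) * T) / (sigma * sqrt(T)) = 0.54122098
d2 = d1 - sigma * sqrt(T) = 0.47051030
exp(-rT) = 0.98314368; exp(-qT) = 1.00000000
C = S_0 * exp(-qT) * N(d1) - K * exp(-rT) * N(d2)
N(d1) = 0.70582236; N(d2) = 0.68100476
C = 9.6800 * 1.00000000 * 0.70582236 - 9.5000 * 0.98314368 * 0.68100476 = 0.4719


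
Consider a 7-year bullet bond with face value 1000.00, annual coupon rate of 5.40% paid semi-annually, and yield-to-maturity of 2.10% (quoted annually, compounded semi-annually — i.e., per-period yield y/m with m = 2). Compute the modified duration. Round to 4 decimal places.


Coupon per period c = face * coupon_rate / m = 27.000000
Periods per year m = 2; per-period yield y/m = 0.010500
Number of cashflows N = 14
Cashflows (t years, CF_t, discount factor 1/(1+y/m)^(m*t), PV):
  t = 0.5000: CF_t = 27.000000, DF = 0.989609, PV = 26.719446
  t = 1.0000: CF_t = 27.000000, DF = 0.979326, PV = 26.441807
  t = 1.5000: CF_t = 27.000000, DF = 0.969150, PV = 26.167053
  t = 2.0000: CF_t = 27.000000, DF = 0.959080, PV = 25.895154
  t = 2.5000: CF_t = 27.000000, DF = 0.949114, PV = 25.626080
  t = 3.0000: CF_t = 27.000000, DF = 0.939252, PV = 25.359802
  t = 3.5000: CF_t = 27.000000, DF = 0.929492, PV = 25.096291
  t = 4.0000: CF_t = 27.000000, DF = 0.919834, PV = 24.835518
  t = 4.5000: CF_t = 27.000000, DF = 0.910276, PV = 24.577455
  t = 5.0000: CF_t = 27.000000, DF = 0.900818, PV = 24.322073
  t = 5.5000: CF_t = 27.000000, DF = 0.891457, PV = 24.069345
  t = 6.0000: CF_t = 27.000000, DF = 0.882194, PV = 23.819243
  t = 6.5000: CF_t = 27.000000, DF = 0.873027, PV = 23.571739
  t = 7.0000: CF_t = 1027.000000, DF = 0.863956, PV = 887.282659
Price P = sum_t PV_t = 1213.783663
First compute Macaulay numerator sum_t t * PV_t:
  t * PV_t at t = 0.5000: 13.359723
  t * PV_t at t = 1.0000: 26.441807
  t * PV_t at t = 1.5000: 39.250579
  t * PV_t at t = 2.0000: 51.790307
  t * PV_t at t = 2.5000: 64.065200
  t * PV_t at t = 3.0000: 76.079406
  t * PV_t at t = 3.5000: 87.837018
  t * PV_t at t = 4.0000: 99.342072
  t * PV_t at t = 4.5000: 110.598546
  t * PV_t at t = 5.0000: 121.610364
  t * PV_t at t = 5.5000: 132.381396
  t * PV_t at t = 6.0000: 142.915456
  t * PV_t at t = 6.5000: 153.216306
  t * PV_t at t = 7.0000: 6210.978612
Macaulay duration D = 7329.866792 / 1213.783663 = 6.038858
Modified duration = D / (1 + y/m) = 6.038858 / (1 + 0.010500) = 5.976109

Answer: Modified duration = 5.9761


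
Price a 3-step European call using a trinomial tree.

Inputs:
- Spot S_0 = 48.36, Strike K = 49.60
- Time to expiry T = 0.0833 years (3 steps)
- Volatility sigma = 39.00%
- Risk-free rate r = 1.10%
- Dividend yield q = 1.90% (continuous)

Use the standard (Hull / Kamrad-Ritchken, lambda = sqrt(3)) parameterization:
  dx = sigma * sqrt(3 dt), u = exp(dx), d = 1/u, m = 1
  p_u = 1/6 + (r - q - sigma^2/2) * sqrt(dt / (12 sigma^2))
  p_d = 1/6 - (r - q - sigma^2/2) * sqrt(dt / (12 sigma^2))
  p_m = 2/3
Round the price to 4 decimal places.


Answer: Price = V(0,0) = 1.6049

Derivation:
dt = T/N = 0.027767; dx = sigma*sqrt(3*dt) = 0.112561
u = exp(dx) = 1.119140; d = 1/u = 0.893543
p_u = 0.156300, p_m = 0.666667, p_d = 0.177033
Discount per step: exp(-r*dt) = 0.999695
Stock lattice S(k, j) with j the centered position index:
  k=0: S(0,+0) = 48.3600
  k=1: S(1,-1) = 43.2117; S(1,+0) = 48.3600; S(1,+1) = 54.1216
  k=2: S(2,-2) = 38.6116; S(2,-1) = 43.2117; S(2,+0) = 48.3600; S(2,+1) = 54.1216; S(2,+2) = 60.5697
  k=3: S(3,-3) = 34.5011; S(3,-2) = 38.6116; S(3,-1) = 43.2117; S(3,+0) = 48.3600; S(3,+1) = 54.1216; S(3,+2) = 60.5697; S(3,+3) = 67.7860
Terminal payoffs V(N, j) = max(S_T - K, 0):
  V(3,-3) = 0.000000; V(3,-2) = 0.000000; V(3,-1) = 0.000000; V(3,+0) = 0.000000; V(3,+1) = 4.521624; V(3,+2) = 10.969689; V(3,+3) = 18.185979
Backward induction: V(k, j) = exp(-r*dt) * [p_u * V(k+1, j+1) + p_m * V(k+1, j) + p_d * V(k+1, j-1)]
  V(2,-2) = exp(-r*dt) * [p_u*0.000000 + p_m*0.000000 + p_d*0.000000] = 0.000000
  V(2,-1) = exp(-r*dt) * [p_u*0.000000 + p_m*0.000000 + p_d*0.000000] = 0.000000
  V(2,+0) = exp(-r*dt) * [p_u*4.521624 + p_m*0.000000 + p_d*0.000000] = 0.706513
  V(2,+1) = exp(-r*dt) * [p_u*10.969689 + p_m*4.521624 + p_d*0.000000] = 4.727533
  V(2,+2) = exp(-r*dt) * [p_u*18.185979 + p_m*10.969689 + p_d*4.521624] = 10.952725
  V(1,-1) = exp(-r*dt) * [p_u*0.706513 + p_m*0.000000 + p_d*0.000000] = 0.110394
  V(1,+0) = exp(-r*dt) * [p_u*4.727533 + p_m*0.706513 + p_d*0.000000] = 1.209552
  V(1,+1) = exp(-r*dt) * [p_u*10.952725 + p_m*4.727533 + p_d*0.706513] = 4.987151
  V(0,+0) = exp(-r*dt) * [p_u*4.987151 + p_m*1.209552 + p_d*0.110394] = 1.604912


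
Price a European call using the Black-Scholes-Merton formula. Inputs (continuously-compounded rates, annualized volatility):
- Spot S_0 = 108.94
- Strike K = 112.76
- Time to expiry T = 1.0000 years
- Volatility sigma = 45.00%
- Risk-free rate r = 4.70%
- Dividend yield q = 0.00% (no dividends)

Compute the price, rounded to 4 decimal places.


d1 = (ln(S/K) + (r - q + 0.5*sigma^2) * T) / (sigma * sqrt(T)) = 0.25285690
d2 = d1 - sigma * sqrt(T) = -0.19714310
exp(-rT) = 0.95408740; exp(-qT) = 1.00000000
C = S_0 * exp(-qT) * N(d1) - K * exp(-rT) * N(d2)
N(d1) = 0.59981060; N(d2) = 0.42185778
C = 108.9400 * 1.00000000 * 0.59981060 - 112.7600 * 0.95408740 * 0.42185778 = 19.9587

Answer: Price = 19.9587


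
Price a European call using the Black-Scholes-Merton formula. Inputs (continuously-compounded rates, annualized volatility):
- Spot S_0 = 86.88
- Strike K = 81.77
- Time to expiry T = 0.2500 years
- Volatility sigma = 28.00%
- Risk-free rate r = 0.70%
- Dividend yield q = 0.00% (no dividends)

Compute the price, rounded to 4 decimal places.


d1 = (ln(S/K) + (r - q + 0.5*sigma^2) * T) / (sigma * sqrt(T)) = 0.51548163
d2 = d1 - sigma * sqrt(T) = 0.37548163
exp(-rT) = 0.99825153; exp(-qT) = 1.00000000
C = S_0 * exp(-qT) * N(d1) - K * exp(-rT) * N(d2)
N(d1) = 0.69689175; N(d2) = 0.64634885
C = 86.8800 * 1.00000000 * 0.69689175 - 81.7700 * 0.99825153 * 0.64634885 = 7.7864

Answer: Price = 7.7864


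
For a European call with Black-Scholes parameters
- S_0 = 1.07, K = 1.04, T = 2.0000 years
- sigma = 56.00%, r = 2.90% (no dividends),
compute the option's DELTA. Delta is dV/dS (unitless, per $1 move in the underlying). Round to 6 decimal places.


d1 = 0.5051241729; d2 = -0.2868354221
phi(d1) = 0.3511598493; exp(-qT) = 1.0000000000; exp(-rT) = 0.9436499474
N(d1) = 0.6932641879
Delta = exp(-qT) * N(d1) = 1.0000000000 * 0.6932641879 = 0.693264

Answer: Delta = 0.693264


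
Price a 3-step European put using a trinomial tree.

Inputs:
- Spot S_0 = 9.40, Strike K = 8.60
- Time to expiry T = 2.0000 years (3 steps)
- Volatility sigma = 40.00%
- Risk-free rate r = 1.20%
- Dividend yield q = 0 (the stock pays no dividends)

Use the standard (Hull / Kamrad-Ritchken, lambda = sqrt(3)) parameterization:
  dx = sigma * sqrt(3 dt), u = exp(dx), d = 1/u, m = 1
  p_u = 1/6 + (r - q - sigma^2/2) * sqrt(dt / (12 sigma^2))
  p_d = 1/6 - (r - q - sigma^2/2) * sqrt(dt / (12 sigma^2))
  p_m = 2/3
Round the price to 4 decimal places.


dt = T/N = 0.666667; dx = sigma*sqrt(3*dt) = 0.565685
u = exp(dx) = 1.760654; d = 1/u = 0.567971
p_u = 0.126597, p_m = 0.666667, p_d = 0.206736
Discount per step: exp(-r*dt) = 0.992032
Stock lattice S(k, j) with j the centered position index:
  k=0: S(0,+0) = 9.4000
  k=1: S(1,-1) = 5.3389; S(1,+0) = 9.4000; S(1,+1) = 16.5501
  k=2: S(2,-2) = 3.0324; S(2,-1) = 5.3389; S(2,+0) = 9.4000; S(2,+1) = 16.5501; S(2,+2) = 29.1391
  k=3: S(3,-3) = 1.7223; S(3,-2) = 3.0324; S(3,-1) = 5.3389; S(3,+0) = 9.4000; S(3,+1) = 16.5501; S(3,+2) = 29.1391; S(3,+3) = 51.3039
Terminal payoffs V(N, j) = max(K - S_T, 0):
  V(3,-3) = 6.877712; V(3,-2) = 5.567647; V(3,-1) = 3.261075; V(3,+0) = 0.000000; V(3,+1) = 0.000000; V(3,+2) = 0.000000; V(3,+3) = 0.000000
Backward induction: V(k, j) = exp(-r*dt) * [p_u * V(k+1, j+1) + p_m * V(k+1, j) + p_d * V(k+1, j-1)]
  V(2,-2) = exp(-r*dt) * [p_u*3.261075 + p_m*5.567647 + p_d*6.877712] = 5.502284
  V(2,-1) = exp(-r*dt) * [p_u*0.000000 + p_m*3.261075 + p_d*5.567647] = 3.298589
  V(2,+0) = exp(-r*dt) * [p_u*0.000000 + p_m*0.000000 + p_d*3.261075] = 0.668810
  V(2,+1) = exp(-r*dt) * [p_u*0.000000 + p_m*0.000000 + p_d*0.000000] = 0.000000
  V(2,+2) = exp(-r*dt) * [p_u*0.000000 + p_m*0.000000 + p_d*0.000000] = 0.000000
  V(1,-1) = exp(-r*dt) * [p_u*0.668810 + p_m*3.298589 + p_d*5.502284] = 3.393989
  V(1,+0) = exp(-r*dt) * [p_u*0.000000 + p_m*0.668810 + p_d*3.298589] = 1.118824
  V(1,+1) = exp(-r*dt) * [p_u*0.000000 + p_m*0.000000 + p_d*0.668810] = 0.137165
  V(0,+0) = exp(-r*dt) * [p_u*0.137165 + p_m*1.118824 + p_d*3.393989] = 1.453235

Answer: Price = V(0,0) = 1.4532


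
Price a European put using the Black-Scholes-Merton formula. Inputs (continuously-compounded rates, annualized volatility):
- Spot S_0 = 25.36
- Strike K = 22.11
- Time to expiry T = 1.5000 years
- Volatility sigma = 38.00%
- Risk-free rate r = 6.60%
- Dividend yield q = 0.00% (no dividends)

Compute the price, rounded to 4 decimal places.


Answer: Price = 2.0225

Derivation:
d1 = (ln(S/K) + (r - q + 0.5*sigma^2) * T) / (sigma * sqrt(T)) = 0.74009643
d2 = d1 - sigma * sqrt(T) = 0.27469337
exp(-rT) = 0.90574271; exp(-qT) = 1.00000000
P = K * exp(-rT) * N(-d2) - S_0 * exp(-qT) * N(-d1)
N(-d1) = 0.22962074; N(-d2) = 0.39177591
P = 22.1100 * 0.90574271 * 0.39177591 - 25.3600 * 1.00000000 * 0.22962074 = 2.0225


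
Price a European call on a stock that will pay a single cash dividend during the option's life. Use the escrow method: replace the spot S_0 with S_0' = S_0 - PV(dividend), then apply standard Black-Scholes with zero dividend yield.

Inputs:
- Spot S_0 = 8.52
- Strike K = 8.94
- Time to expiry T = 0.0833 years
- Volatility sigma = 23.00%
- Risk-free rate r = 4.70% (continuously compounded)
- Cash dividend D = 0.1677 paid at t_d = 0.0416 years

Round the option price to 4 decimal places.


PV(D) = D * exp(-r * t_d) = 0.1677 * 0.99804671 = 0.16737243
S_0' = S_0 - PV(D) = 8.5200 - 0.16737243 = 8.35262757
d1 = (ln(S_0'/K) + (r + sigma^2/2)*T) / (sigma*sqrt(T)) = -0.93159344
d2 = d1 - sigma*sqrt(T) = -0.99797544
exp(-rT) = 0.99609255
N(d1) = 0.17577334; N(d2) = 0.15914563
C = S_0' * N(d1) - K * exp(-rT) * N(d2) = 8.35262757 * 0.17577334 - 8.9400 * 0.99609255 * 0.15914563 = 0.0510

Answer: Price = 0.0510


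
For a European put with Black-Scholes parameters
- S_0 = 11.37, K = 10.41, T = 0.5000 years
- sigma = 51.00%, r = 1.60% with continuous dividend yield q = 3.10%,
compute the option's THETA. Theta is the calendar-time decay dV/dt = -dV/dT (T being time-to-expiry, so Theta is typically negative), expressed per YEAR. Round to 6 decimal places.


d1 = 0.4041224097; d2 = 0.0434979513
phi(d1) = 0.3676602525; exp(-qT) = 0.9846195068; exp(-rT) = 0.9920319148
Theta = -S*exp(-qT)*phi(d1)*sigma/(2*sqrt(T)) + r*K*exp(-rT)*N(-d2) - q*S*exp(-qT)*N(-d1)
N(-d1) = 0.3430613533; N(-d2) = 0.4826522988; sqrt(T) = 0.7071067812
Term 1 = -11.3700 * 0.9846195068 * 0.3676602525 * 0.5100 / (2 * 0.7071067812) = -1.4843310065
Term 2 = 0.0160 * 10.4100 * 0.9920319148 * 0.4826522988 = 0.0797500080
Term 3 = -0.0310 * 11.3700 * 0.9846195068 * 0.3430613533 = -0.1190590439
Theta = -1.4843310065 + (0.0797500080) + (-0.1190590439) = -1.523640

Answer: Theta = -1.523640


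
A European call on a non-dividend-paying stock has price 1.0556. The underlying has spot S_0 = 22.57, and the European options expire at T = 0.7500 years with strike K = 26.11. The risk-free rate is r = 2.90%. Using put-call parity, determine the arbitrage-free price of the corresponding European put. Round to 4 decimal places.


Put-call parity: C - P = S_0 * exp(-qT) - K * exp(-rT).
S_0 * exp(-qT) = 22.5700 * 1.00000000 = 22.57000000
K * exp(-rT) = 26.1100 * 0.97848483 = 25.54823880
P = C - S*exp(-qT) + K*exp(-rT)
P = 1.0556 - 22.57000000 + 25.54823880 = 4.0338

Answer: Put price = 4.0338


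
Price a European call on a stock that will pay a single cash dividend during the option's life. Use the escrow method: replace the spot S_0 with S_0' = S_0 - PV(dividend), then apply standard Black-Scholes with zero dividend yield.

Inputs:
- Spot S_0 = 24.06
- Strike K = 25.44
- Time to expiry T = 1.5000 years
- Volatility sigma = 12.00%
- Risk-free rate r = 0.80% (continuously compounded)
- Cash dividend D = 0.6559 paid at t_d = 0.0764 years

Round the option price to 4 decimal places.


Answer: Price = 0.7199

Derivation:
PV(D) = D * exp(-r * t_d) = 0.6559 * 0.99938899 = 0.65549924
S_0' = S_0 - PV(D) = 24.0600 - 0.65549924 = 23.40450076
d1 = (ln(S_0'/K) + (r + sigma^2/2)*T) / (sigma*sqrt(T)) = -0.41229263
d2 = d1 - sigma*sqrt(T) = -0.55926202
exp(-rT) = 0.98807171
N(d1) = 0.34006247; N(d2) = 0.28799146
C = S_0' * N(d1) - K * exp(-rT) * N(d2) = 23.40450076 * 0.34006247 - 25.4400 * 0.98807171 * 0.28799146 = 0.7199


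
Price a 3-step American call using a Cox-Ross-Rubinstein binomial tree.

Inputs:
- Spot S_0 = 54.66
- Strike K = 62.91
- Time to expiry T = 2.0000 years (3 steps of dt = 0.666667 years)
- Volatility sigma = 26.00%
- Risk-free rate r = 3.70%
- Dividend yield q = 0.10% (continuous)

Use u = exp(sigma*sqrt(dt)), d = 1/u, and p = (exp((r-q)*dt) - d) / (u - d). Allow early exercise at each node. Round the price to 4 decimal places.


Answer: Price = V(0,0) = 6.4455

Derivation:
dt = T/N = 0.666667
u = exp(sigma*sqrt(dt)) = 1.236505; d = 1/u = 0.808731
p = (exp((r-q)*dt) - d) / (u - d) = 0.503909
Discount per step: exp(-r*dt) = 0.975635
Stock lattice S(k, i) with i counting down-moves:
  k=0: S(0,0) = 54.6600
  k=1: S(1,0) = 67.5874; S(1,1) = 44.2052
  k=2: S(2,0) = 83.5722; S(2,1) = 54.6600; S(2,2) = 35.7501
  k=3: S(3,0) = 103.3374; S(3,1) = 67.5874; S(3,2) = 44.2052; S(3,3) = 28.9122
Terminal payoffs V(N, i) = max(S_T - K, 0):
  V(3,0) = 40.427416; V(3,1) = 4.677381; V(3,2) = 0.000000; V(3,3) = 0.000000
Backward induction: V(k, i) = exp(-r*dt) * [p * V(k+1, i) + (1-p) * V(k+1, i+1)]; then take max(V_cont, immediate exercise) for American.
  V(2,0) = exp(-r*dt) * [p*40.427416 + (1-p)*4.677381] = 22.139258; exercise = 20.662156; V(2,0) = max -> 22.139258
  V(2,1) = exp(-r*dt) * [p*4.677381 + (1-p)*0.000000] = 2.299547; exercise = 0.000000; V(2,1) = max -> 2.299547
  V(2,2) = exp(-r*dt) * [p*0.000000 + (1-p)*0.000000] = 0.000000; exercise = 0.000000; V(2,2) = max -> 0.000000
  V(1,0) = exp(-r*dt) * [p*22.139258 + (1-p)*2.299547] = 11.997344; exercise = 4.677381; V(1,0) = max -> 11.997344
  V(1,1) = exp(-r*dt) * [p*2.299547 + (1-p)*0.000000] = 1.130530; exercise = 0.000000; V(1,1) = max -> 1.130530
  V(0,0) = exp(-r*dt) * [p*11.997344 + (1-p)*1.130530] = 6.445452; exercise = 0.000000; V(0,0) = max -> 6.445452


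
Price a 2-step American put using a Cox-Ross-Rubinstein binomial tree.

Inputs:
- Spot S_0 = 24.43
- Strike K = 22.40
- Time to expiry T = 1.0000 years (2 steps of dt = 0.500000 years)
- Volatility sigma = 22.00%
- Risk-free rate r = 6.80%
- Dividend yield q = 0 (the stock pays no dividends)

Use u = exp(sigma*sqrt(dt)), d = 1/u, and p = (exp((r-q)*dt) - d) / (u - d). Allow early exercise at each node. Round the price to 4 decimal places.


Answer: Price = V(0,0) = 0.7709

Derivation:
dt = T/N = 0.500000
u = exp(sigma*sqrt(dt)) = 1.168316; d = 1/u = 0.855933
p = (exp((r-q)*dt) - d) / (u - d) = 0.571899
Discount per step: exp(-r*dt) = 0.966572
Stock lattice S(k, i) with i counting down-moves:
  k=0: S(0,0) = 24.4300
  k=1: S(1,0) = 28.5420; S(1,1) = 20.9104
  k=2: S(2,0) = 33.3460; S(2,1) = 24.4300; S(2,2) = 17.8979
Terminal payoffs V(N, i) = max(K - S_T, 0):
  V(2,0) = 0.000000; V(2,1) = 0.000000; V(2,2) = 4.502073
Backward induction: V(k, i) = exp(-r*dt) * [p * V(k+1, i) + (1-p) * V(k+1, i+1)]; then take max(V_cont, immediate exercise) for American.
  V(1,0) = exp(-r*dt) * [p*0.000000 + (1-p)*0.000000] = 0.000000; exercise = 0.000000; V(1,0) = max -> 0.000000
  V(1,1) = exp(-r*dt) * [p*0.000000 + (1-p)*4.502073] = 1.862912; exercise = 1.489563; V(1,1) = max -> 1.862912
  V(0,0) = exp(-r*dt) * [p*0.000000 + (1-p)*1.862912] = 0.770854; exercise = 0.000000; V(0,0) = max -> 0.770854


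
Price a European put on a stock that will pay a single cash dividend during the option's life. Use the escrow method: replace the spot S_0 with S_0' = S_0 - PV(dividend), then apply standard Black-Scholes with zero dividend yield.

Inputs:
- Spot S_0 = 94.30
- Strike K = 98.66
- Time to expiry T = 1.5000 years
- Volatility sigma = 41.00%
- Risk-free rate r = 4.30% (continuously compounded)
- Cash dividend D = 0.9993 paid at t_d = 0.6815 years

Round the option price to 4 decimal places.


PV(D) = D * exp(-r * t_d) = 0.9993 * 0.97112071 = 0.97044093
S_0' = S_0 - PV(D) = 94.3000 - 0.97044093 = 93.32955907
d1 = (ln(S_0'/K) + (r + sigma^2/2)*T) / (sigma*sqrt(T)) = 0.26891072
d2 = d1 - sigma*sqrt(T) = -0.23323468
exp(-rT) = 0.93753611
N(-d1) = 0.39399919; N(-d2) = 0.59221041
P = K * exp(-rT) * N(-d2) - S_0' * N(-d1) = 98.6600 * 0.93753611 * 0.59221041 - 93.32955907 * 0.39399919 = 18.0061

Answer: Price = 18.0061


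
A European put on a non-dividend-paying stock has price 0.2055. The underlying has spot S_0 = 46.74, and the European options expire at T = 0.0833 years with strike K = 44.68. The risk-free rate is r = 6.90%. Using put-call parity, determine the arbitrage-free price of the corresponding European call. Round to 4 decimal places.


Put-call parity: C - P = S_0 * exp(-qT) - K * exp(-rT).
S_0 * exp(-qT) = 46.7400 * 1.00000000 = 46.74000000
K * exp(-rT) = 44.6800 * 0.99426879 = 44.42392938
C = P + S*exp(-qT) - K*exp(-rT)
C = 0.2055 + 46.74000000 - 44.42392938 = 2.5216

Answer: Call price = 2.5216


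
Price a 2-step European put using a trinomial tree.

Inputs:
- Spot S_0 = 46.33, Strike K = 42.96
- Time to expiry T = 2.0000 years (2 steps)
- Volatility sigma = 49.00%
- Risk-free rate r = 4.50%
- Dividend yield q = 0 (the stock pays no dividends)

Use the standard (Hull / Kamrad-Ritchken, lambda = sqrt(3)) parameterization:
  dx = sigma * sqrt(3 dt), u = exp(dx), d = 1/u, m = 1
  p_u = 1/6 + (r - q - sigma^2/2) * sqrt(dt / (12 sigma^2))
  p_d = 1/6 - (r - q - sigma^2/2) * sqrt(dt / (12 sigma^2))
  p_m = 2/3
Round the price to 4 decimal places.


dt = T/N = 1.000000; dx = sigma*sqrt(3*dt) = 0.848705
u = exp(dx) = 2.336619; d = 1/u = 0.427969
p_u = 0.122452, p_m = 0.666667, p_d = 0.210881
Discount per step: exp(-r*dt) = 0.955997
Stock lattice S(k, j) with j the centered position index:
  k=0: S(0,+0) = 46.3300
  k=1: S(1,-1) = 19.8278; S(1,+0) = 46.3300; S(1,+1) = 108.2555
  k=2: S(2,-2) = 8.4857; S(2,-1) = 19.8278; S(2,+0) = 46.3300; S(2,+1) = 108.2555; S(2,+2) = 252.9519
Terminal payoffs V(N, j) = max(K - S_T, 0):
  V(2,-2) = 34.474321; V(2,-1) = 23.132204; V(2,+0) = 0.000000; V(2,+1) = 0.000000; V(2,+2) = 0.000000
Backward induction: V(k, j) = exp(-r*dt) * [p_u * V(k+1, j+1) + p_m * V(k+1, j) + p_d * V(k+1, j-1)]
  V(1,-1) = exp(-r*dt) * [p_u*0.000000 + p_m*23.132204 + p_d*34.474321] = 21.692971
  V(1,+0) = exp(-r*dt) * [p_u*0.000000 + p_m*0.000000 + p_d*23.132204] = 4.663494
  V(1,+1) = exp(-r*dt) * [p_u*0.000000 + p_m*0.000000 + p_d*0.000000] = 0.000000
  V(0,+0) = exp(-r*dt) * [p_u*0.000000 + p_m*4.663494 + p_d*21.692971] = 7.345534

Answer: Price = V(0,0) = 7.3455


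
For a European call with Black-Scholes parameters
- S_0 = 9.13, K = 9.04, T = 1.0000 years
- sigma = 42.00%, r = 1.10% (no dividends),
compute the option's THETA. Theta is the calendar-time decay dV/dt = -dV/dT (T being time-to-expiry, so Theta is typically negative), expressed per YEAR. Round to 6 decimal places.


Answer: Theta = -0.782430

Derivation:
d1 = 0.2597774291; d2 = -0.1602225709
phi(d1) = 0.3857056792; exp(-qT) = 1.0000000000; exp(-rT) = 0.9890602788
Theta = -S*exp(-qT)*phi(d1)*sigma/(2*sqrt(T)) - r*K*exp(-rT)*N(d2) + q*S*exp(-qT)*N(d1)
N(d1) = 0.6024822688; N(d2) = 0.4363528750; sqrt(T) = 1.0000000000
Term 1 = -9.1300 * 1.0000000000 * 0.3857056792 * 0.4200 / (2 * 1.0000000000) = -0.7395134987
Term 2 = -0.0110 * 9.0400 * 0.9890602788 * 0.4363528750 = -0.0429162452
Term 3 = 0 (no dividend yield, q = 0)
Theta = -0.7395134987 + (-0.0429162452) + (0.0000000000) = -0.782430


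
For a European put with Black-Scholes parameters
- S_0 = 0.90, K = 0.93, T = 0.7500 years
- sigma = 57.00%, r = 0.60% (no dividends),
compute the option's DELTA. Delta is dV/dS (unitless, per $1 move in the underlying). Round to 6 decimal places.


Answer: Delta = -0.424847

Derivation:
d1 = 0.1895079881; d2 = -0.3041264921
phi(d1) = 0.3918425524; exp(-qT) = 1.0000000000; exp(-rT) = 0.9955101098
N(-d1) = 0.4248473475
Delta = -exp(-qT) * N(-d1) = -1.0000000000 * 0.4248473475 = -0.424847


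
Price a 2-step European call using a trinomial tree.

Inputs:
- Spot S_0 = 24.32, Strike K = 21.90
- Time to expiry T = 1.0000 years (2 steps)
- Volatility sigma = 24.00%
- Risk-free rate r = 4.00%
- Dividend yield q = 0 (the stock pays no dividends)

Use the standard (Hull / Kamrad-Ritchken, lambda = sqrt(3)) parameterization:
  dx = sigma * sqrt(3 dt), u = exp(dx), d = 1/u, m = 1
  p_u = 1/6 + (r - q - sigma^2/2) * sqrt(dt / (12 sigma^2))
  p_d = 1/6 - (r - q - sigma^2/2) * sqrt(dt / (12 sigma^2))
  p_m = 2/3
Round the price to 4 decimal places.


dt = T/N = 0.500000; dx = sigma*sqrt(3*dt) = 0.293939
u = exp(dx) = 1.341702; d = 1/u = 0.745322
p_u = 0.176192, p_m = 0.666667, p_d = 0.157141
Discount per step: exp(-r*dt) = 0.980199
Stock lattice S(k, j) with j the centered position index:
  k=0: S(0,+0) = 24.3200
  k=1: S(1,-1) = 18.1262; S(1,+0) = 24.3200; S(1,+1) = 32.6302
  k=2: S(2,-2) = 13.5099; S(2,-1) = 18.1262; S(2,+0) = 24.3200; S(2,+1) = 32.6302; S(2,+2) = 43.7800
Terminal payoffs V(N, j) = max(S_T - K, 0):
  V(2,-2) = 0.000000; V(2,-1) = 0.000000; V(2,+0) = 2.420000; V(2,+1) = 10.730187; V(2,+2) = 21.879978
Backward induction: V(k, j) = exp(-r*dt) * [p_u * V(k+1, j+1) + p_m * V(k+1, j) + p_d * V(k+1, j-1)]
  V(1,-1) = exp(-r*dt) * [p_u*2.420000 + p_m*0.000000 + p_d*0.000000] = 0.417943
  V(1,+0) = exp(-r*dt) * [p_u*10.730187 + p_m*2.420000 + p_d*0.000000] = 3.434529
  V(1,+1) = exp(-r*dt) * [p_u*21.879978 + p_m*10.730187 + p_d*2.420000] = 11.163312
  V(0,+0) = exp(-r*dt) * [p_u*11.163312 + p_m*3.434529 + p_d*0.417943] = 4.236667

Answer: Price = V(0,0) = 4.2367


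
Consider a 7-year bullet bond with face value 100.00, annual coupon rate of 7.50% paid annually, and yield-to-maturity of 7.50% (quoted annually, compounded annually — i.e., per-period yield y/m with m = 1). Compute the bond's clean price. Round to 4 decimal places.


Answer: Price = 100.0000

Derivation:
Coupon per period c = face * coupon_rate / m = 7.500000
Periods per year m = 1; per-period yield y/m = 0.075000
Number of cashflows N = 7
Cashflows (t years, CF_t, discount factor 1/(1+y/m)^(m*t), PV):
  t = 1.0000: CF_t = 7.500000, DF = 0.930233, PV = 6.976744
  t = 2.0000: CF_t = 7.500000, DF = 0.865333, PV = 6.489995
  t = 3.0000: CF_t = 7.500000, DF = 0.804961, PV = 6.037204
  t = 4.0000: CF_t = 7.500000, DF = 0.748801, PV = 5.616004
  t = 5.0000: CF_t = 7.500000, DF = 0.696559, PV = 5.224190
  t = 6.0000: CF_t = 7.500000, DF = 0.647962, PV = 4.859711
  t = 7.0000: CF_t = 107.500000, DF = 0.602755, PV = 64.796152
Price P = sum_t PV_t = 100.000000


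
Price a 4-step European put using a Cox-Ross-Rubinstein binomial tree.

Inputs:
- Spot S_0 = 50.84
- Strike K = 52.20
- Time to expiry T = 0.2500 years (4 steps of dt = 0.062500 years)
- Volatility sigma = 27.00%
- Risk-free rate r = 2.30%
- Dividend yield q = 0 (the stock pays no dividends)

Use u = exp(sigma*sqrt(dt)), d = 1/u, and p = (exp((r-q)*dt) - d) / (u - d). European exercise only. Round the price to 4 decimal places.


Answer: Price = V(0,0) = 3.3632

Derivation:
dt = T/N = 0.062500
u = exp(sigma*sqrt(dt)) = 1.069830; d = 1/u = 0.934728
p = (exp((r-q)*dt) - d) / (u - d) = 0.493779
Discount per step: exp(-r*dt) = 0.998564
Stock lattice S(k, i) with i counting down-moves:
  k=0: S(0,0) = 50.8400
  k=1: S(1,0) = 54.3902; S(1,1) = 47.5216
  k=2: S(2,0) = 58.1883; S(2,1) = 50.8400; S(2,2) = 44.4197
  k=3: S(3,0) = 62.2516; S(3,1) = 54.3902; S(3,2) = 47.5216; S(3,3) = 41.5203
  k=4: S(4,0) = 66.5986; S(4,1) = 58.1883; S(4,2) = 50.8400; S(4,3) = 44.4197; S(4,4) = 38.8102
Terminal payoffs V(N, i) = max(K - S_T, 0):
  V(4,0) = 0.000000; V(4,1) = 0.000000; V(4,2) = 1.360000; V(4,3) = 7.780283; V(4,4) = 13.389787
Backward induction: V(k, i) = exp(-r*dt) * [p * V(k+1, i) + (1-p) * V(k+1, i+1)].
  V(3,0) = exp(-r*dt) * [p*0.000000 + (1-p)*0.000000] = 0.000000
  V(3,1) = exp(-r*dt) * [p*0.000000 + (1-p)*1.360000] = 0.687471
  V(3,2) = exp(-r*dt) * [p*1.360000 + (1-p)*7.780283] = 4.603459
  V(3,3) = exp(-r*dt) * [p*7.780283 + (1-p)*13.389787] = 10.604676
  V(2,0) = exp(-r*dt) * [p*0.000000 + (1-p)*0.687471] = 0.347512
  V(2,1) = exp(-r*dt) * [p*0.687471 + (1-p)*4.603459] = 2.665991
  V(2,2) = exp(-r*dt) * [p*4.603459 + (1-p)*10.604676] = 7.630424
  V(1,0) = exp(-r*dt) * [p*0.347512 + (1-p)*2.665991] = 1.518990
  V(1,1) = exp(-r*dt) * [p*2.665991 + (1-p)*7.630424] = 5.171651
  V(0,0) = exp(-r*dt) * [p*1.518990 + (1-p)*5.171651] = 3.363205


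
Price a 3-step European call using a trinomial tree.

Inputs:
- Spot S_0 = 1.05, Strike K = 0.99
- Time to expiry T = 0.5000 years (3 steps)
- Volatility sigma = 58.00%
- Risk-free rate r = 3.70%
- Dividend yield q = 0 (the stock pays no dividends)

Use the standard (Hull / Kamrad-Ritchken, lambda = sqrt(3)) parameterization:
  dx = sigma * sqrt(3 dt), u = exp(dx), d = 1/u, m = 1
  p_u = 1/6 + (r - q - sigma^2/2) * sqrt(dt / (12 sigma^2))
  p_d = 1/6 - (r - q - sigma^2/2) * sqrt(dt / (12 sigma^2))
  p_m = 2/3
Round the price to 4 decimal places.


Answer: Price = V(0,0) = 0.1997

Derivation:
dt = T/N = 0.166667; dx = sigma*sqrt(3*dt) = 0.410122
u = exp(dx) = 1.507002; d = 1/u = 0.663569
p_u = 0.140008, p_m = 0.666667, p_d = 0.193325
Discount per step: exp(-r*dt) = 0.993852
Stock lattice S(k, j) with j the centered position index:
  k=0: S(0,+0) = 1.0500
  k=1: S(1,-1) = 0.6967; S(1,+0) = 1.0500; S(1,+1) = 1.5824
  k=2: S(2,-2) = 0.4623; S(2,-1) = 0.6967; S(2,+0) = 1.0500; S(2,+1) = 1.5824; S(2,+2) = 2.3846
  k=3: S(3,-3) = 0.3068; S(3,-2) = 0.4623; S(3,-1) = 0.6967; S(3,+0) = 1.0500; S(3,+1) = 1.5824; S(3,+2) = 2.3846; S(3,+3) = 3.5936
Terminal payoffs V(N, j) = max(S_T - K, 0):
  V(3,-3) = 0.000000; V(3,-2) = 0.000000; V(3,-1) = 0.000000; V(3,+0) = 0.060000; V(3,+1) = 0.592352; V(3,+2) = 1.394606; V(3,+3) = 2.603605
Backward induction: V(k, j) = exp(-r*dt) * [p_u * V(k+1, j+1) + p_m * V(k+1, j) + p_d * V(k+1, j-1)]
  V(2,-2) = exp(-r*dt) * [p_u*0.000000 + p_m*0.000000 + p_d*0.000000] = 0.000000
  V(2,-1) = exp(-r*dt) * [p_u*0.060000 + p_m*0.000000 + p_d*0.000000] = 0.008349
  V(2,+0) = exp(-r*dt) * [p_u*0.592352 + p_m*0.060000 + p_d*0.000000] = 0.122178
  V(2,+1) = exp(-r*dt) * [p_u*1.394606 + p_m*0.592352 + p_d*0.060000] = 0.598057
  V(2,+2) = exp(-r*dt) * [p_u*2.603605 + p_m*1.394606 + p_d*0.592352] = 1.400119
  V(1,-1) = exp(-r*dt) * [p_u*0.122178 + p_m*0.008349 + p_d*0.000000] = 0.022532
  V(1,+0) = exp(-r*dt) * [p_u*0.598057 + p_m*0.122178 + p_d*0.008349] = 0.165773
  V(1,+1) = exp(-r*dt) * [p_u*1.400119 + p_m*0.598057 + p_d*0.122178] = 0.614551
  V(0,+0) = exp(-r*dt) * [p_u*0.614551 + p_m*0.165773 + p_d*0.022532] = 0.199679


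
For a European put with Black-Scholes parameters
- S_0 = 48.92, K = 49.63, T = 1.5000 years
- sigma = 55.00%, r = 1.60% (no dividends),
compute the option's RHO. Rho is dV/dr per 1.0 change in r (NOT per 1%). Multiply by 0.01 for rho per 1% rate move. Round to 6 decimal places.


d1 = 0.3510427901; d2 = -0.3225668892
phi(d1) = 0.3751032140; exp(-qT) = 1.0000000000; exp(-rT) = 0.9762857098
N(-d2) = 0.6264883635
Rho = -K*T*exp(-rT)*N(-d2) = -49.6300 * 1.5000 * 0.9762857098 * 0.6264883635 = -45.532917

Answer: Rho = -45.532917


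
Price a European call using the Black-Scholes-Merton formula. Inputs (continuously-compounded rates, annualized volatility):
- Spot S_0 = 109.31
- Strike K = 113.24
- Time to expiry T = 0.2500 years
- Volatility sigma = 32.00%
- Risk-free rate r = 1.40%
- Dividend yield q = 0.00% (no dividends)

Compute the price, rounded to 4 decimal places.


Answer: Price = 5.4547

Derivation:
d1 = (ln(S/K) + (r - q + 0.5*sigma^2) * T) / (sigma * sqrt(T)) = -0.11888486
d2 = d1 - sigma * sqrt(T) = -0.27888486
exp(-rT) = 0.99650612; exp(-qT) = 1.00000000
C = S_0 * exp(-qT) * N(d1) - K * exp(-rT) * N(d2)
N(d1) = 0.45268329; N(d2) = 0.39016659
C = 109.3100 * 1.00000000 * 0.45268329 - 113.2400 * 0.99650612 * 0.39016659 = 5.4547


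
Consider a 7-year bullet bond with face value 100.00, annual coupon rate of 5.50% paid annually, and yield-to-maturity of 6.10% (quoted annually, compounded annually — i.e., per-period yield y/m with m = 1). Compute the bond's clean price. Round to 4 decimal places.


Answer: Price = 96.6624

Derivation:
Coupon per period c = face * coupon_rate / m = 5.500000
Periods per year m = 1; per-period yield y/m = 0.061000
Number of cashflows N = 7
Cashflows (t years, CF_t, discount factor 1/(1+y/m)^(m*t), PV):
  t = 1.0000: CF_t = 5.500000, DF = 0.942507, PV = 5.183789
  t = 2.0000: CF_t = 5.500000, DF = 0.888320, PV = 4.885758
  t = 3.0000: CF_t = 5.500000, DF = 0.837247, PV = 4.604861
  t = 4.0000: CF_t = 5.500000, DF = 0.789112, PV = 4.340114
  t = 5.0000: CF_t = 5.500000, DF = 0.743743, PV = 4.090588
  t = 6.0000: CF_t = 5.500000, DF = 0.700983, PV = 3.855408
  t = 7.0000: CF_t = 105.500000, DF = 0.660682, PV = 69.701925
Price P = sum_t PV_t = 96.662443


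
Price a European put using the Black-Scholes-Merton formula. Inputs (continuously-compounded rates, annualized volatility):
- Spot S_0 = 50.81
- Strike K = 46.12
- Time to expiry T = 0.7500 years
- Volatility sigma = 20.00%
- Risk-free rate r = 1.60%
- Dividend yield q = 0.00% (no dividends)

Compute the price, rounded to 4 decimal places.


Answer: Price = 1.3392

Derivation:
d1 = (ln(S/K) + (r - q + 0.5*sigma^2) * T) / (sigma * sqrt(T)) = 0.71502804
d2 = d1 - sigma * sqrt(T) = 0.54182296
exp(-rT) = 0.98807171; exp(-qT) = 1.00000000
P = K * exp(-rT) * N(-d2) - S_0 * exp(-qT) * N(-d1)
N(-d1) = 0.23729586; N(-d2) = 0.29397024
P = 46.1200 * 0.98807171 * 0.29397024 - 50.8100 * 1.00000000 * 0.23729586 = 1.3392


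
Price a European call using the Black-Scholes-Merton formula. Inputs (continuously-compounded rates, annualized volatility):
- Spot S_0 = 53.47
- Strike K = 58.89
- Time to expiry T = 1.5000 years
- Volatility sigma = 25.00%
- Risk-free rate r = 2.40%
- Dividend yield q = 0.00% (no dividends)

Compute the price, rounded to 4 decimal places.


d1 = (ln(S/K) + (r - q + 0.5*sigma^2) * T) / (sigma * sqrt(T)) = -0.04466415
d2 = d1 - sigma * sqrt(T) = -0.35085037
exp(-rT) = 0.96464029; exp(-qT) = 1.00000000
C = S_0 * exp(-qT) * N(d1) - K * exp(-rT) * N(d2)
N(d1) = 0.48218750; N(d2) = 0.36285030
C = 53.4700 * 1.00000000 * 0.48218750 - 58.8900 * 0.96464029 * 0.36285030 = 5.1699

Answer: Price = 5.1699


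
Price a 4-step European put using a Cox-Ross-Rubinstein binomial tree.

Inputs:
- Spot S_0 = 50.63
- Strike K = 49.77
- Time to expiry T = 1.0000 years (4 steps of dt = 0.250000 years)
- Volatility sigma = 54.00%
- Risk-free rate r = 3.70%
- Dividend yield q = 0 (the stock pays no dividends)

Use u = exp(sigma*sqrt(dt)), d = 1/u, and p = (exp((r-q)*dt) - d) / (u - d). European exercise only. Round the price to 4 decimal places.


dt = T/N = 0.250000
u = exp(sigma*sqrt(dt)) = 1.309964; d = 1/u = 0.763379
p = (exp((r-q)*dt) - d) / (u - d) = 0.449909
Discount per step: exp(-r*dt) = 0.990793
Stock lattice S(k, i) with i counting down-moves:
  k=0: S(0,0) = 50.6300
  k=1: S(1,0) = 66.3235; S(1,1) = 38.6499
  k=2: S(2,0) = 86.8814; S(2,1) = 50.6300; S(2,2) = 29.5045
  k=3: S(3,0) = 113.8116; S(3,1) = 66.3235; S(3,2) = 38.6499; S(3,3) = 22.5232
  k=4: S(4,0) = 149.0891; S(4,1) = 86.8814; S(4,2) = 50.6300; S(4,3) = 29.5045; S(4,4) = 17.1937
Terminal payoffs V(N, i) = max(K - S_T, 0):
  V(4,0) = 0.000000; V(4,1) = 0.000000; V(4,2) = 0.000000; V(4,3) = 20.265456; V(4,4) = 32.576279
Backward induction: V(k, i) = exp(-r*dt) * [p * V(k+1, i) + (1-p) * V(k+1, i+1)].
  V(3,0) = exp(-r*dt) * [p*0.000000 + (1-p)*0.000000] = 0.000000
  V(3,1) = exp(-r*dt) * [p*0.000000 + (1-p)*0.000000] = 0.000000
  V(3,2) = exp(-r*dt) * [p*0.000000 + (1-p)*20.265456] = 11.045205
  V(3,3) = exp(-r*dt) * [p*20.265456 + (1-p)*32.576279] = 26.788586
  V(2,0) = exp(-r*dt) * [p*0.000000 + (1-p)*0.000000] = 0.000000
  V(2,1) = exp(-r*dt) * [p*0.000000 + (1-p)*11.045205] = 6.019927
  V(2,2) = exp(-r*dt) * [p*11.045205 + (1-p)*26.788586] = 19.524064
  V(1,0) = exp(-r*dt) * [p*0.000000 + (1-p)*6.019927] = 3.281018
  V(1,1) = exp(-r*dt) * [p*6.019927 + (1-p)*19.524064] = 13.324609
  V(0,0) = exp(-r*dt) * [p*3.281018 + (1-p)*13.324609] = 8.724829

Answer: Price = V(0,0) = 8.7248


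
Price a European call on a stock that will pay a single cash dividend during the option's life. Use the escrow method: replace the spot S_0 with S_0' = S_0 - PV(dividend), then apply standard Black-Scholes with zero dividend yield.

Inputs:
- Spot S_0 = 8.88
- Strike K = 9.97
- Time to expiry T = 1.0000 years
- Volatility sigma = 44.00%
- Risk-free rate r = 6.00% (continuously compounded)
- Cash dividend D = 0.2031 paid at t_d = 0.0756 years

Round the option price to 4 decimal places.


PV(D) = D * exp(-r * t_d) = 0.2031 * 0.99547427 = 0.20218082
S_0' = S_0 - PV(D) = 8.8800 - 0.20218082 = 8.67781918
d1 = (ln(S_0'/K) + (r + sigma^2/2)*T) / (sigma*sqrt(T)) = 0.04088560
d2 = d1 - sigma*sqrt(T) = -0.39911440
exp(-rT) = 0.94176453
N(d1) = 0.51630645; N(d2) = 0.34490446
C = S_0' * N(d1) - K * exp(-rT) * N(d2) = 8.67781918 * 0.51630645 - 9.9700 * 0.94176453 * 0.34490446 = 1.2420

Answer: Price = 1.2420


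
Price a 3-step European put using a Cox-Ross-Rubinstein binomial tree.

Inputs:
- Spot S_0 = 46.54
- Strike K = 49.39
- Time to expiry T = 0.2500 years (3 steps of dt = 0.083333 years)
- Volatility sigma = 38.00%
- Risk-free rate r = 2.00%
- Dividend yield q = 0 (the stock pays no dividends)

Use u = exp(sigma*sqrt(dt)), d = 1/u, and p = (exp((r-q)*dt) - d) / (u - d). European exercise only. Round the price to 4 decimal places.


dt = T/N = 0.083333
u = exp(sigma*sqrt(dt)) = 1.115939; d = 1/u = 0.896106
p = (exp((r-q)*dt) - d) / (u - d) = 0.480191
Discount per step: exp(-r*dt) = 0.998335
Stock lattice S(k, i) with i counting down-moves:
  k=0: S(0,0) = 46.5400
  k=1: S(1,0) = 51.9358; S(1,1) = 41.7048
  k=2: S(2,0) = 57.9572; S(2,1) = 46.5400; S(2,2) = 37.3719
  k=3: S(3,0) = 64.6768; S(3,1) = 51.9358; S(3,2) = 41.7048; S(3,3) = 33.4892
Terminal payoffs V(N, i) = max(K - S_T, 0):
  V(3,0) = 0.000000; V(3,1) = 0.000000; V(3,2) = 7.685226; V(3,3) = 15.900817
Backward induction: V(k, i) = exp(-r*dt) * [p * V(k+1, i) + (1-p) * V(k+1, i+1)].
  V(2,0) = exp(-r*dt) * [p*0.000000 + (1-p)*0.000000] = 0.000000
  V(2,1) = exp(-r*dt) * [p*0.000000 + (1-p)*7.685226] = 3.988196
  V(2,2) = exp(-r*dt) * [p*7.685226 + (1-p)*15.900817] = 11.935853
  V(1,0) = exp(-r*dt) * [p*0.000000 + (1-p)*3.988196] = 2.069647
  V(1,1) = exp(-r*dt) * [p*3.988196 + (1-p)*11.935853] = 8.105937
  V(0,0) = exp(-r*dt) * [p*2.069647 + (1-p)*8.105937] = 5.198693

Answer: Price = V(0,0) = 5.1987
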